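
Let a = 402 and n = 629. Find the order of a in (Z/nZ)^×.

144

By Lagrange's theorem, ord_629(402) divides φ(629) = φ(17·37) = (17−1)·(37−1) = 16·36 = 576 = 2^6 · 3^2.
Divisors of 576: 1, 2, 3, 4, 6, 8, 9, 12, 16, 18, 24, 32, 36, 48, 64, 72, 96, 144, 192, 288, 576.
Compute 402^d (mod 629) for the divisors d until we hit 1:
402^1 ≡ 402
402^2 ≡ 580
402^3 ≡ 430
402^4 ≡ 514
402^6 ≡ 603
402^8 ≡ 16
402^9 ≡ 142
402^12 ≡ 47
402^16 ≡ 256
402^18 ≡ 36
402^24 ≡ 322
402^32 ≡ 120
402^36 ≡ 38
402^48 ≡ 528
402^64 ≡ 562
402^72 ≡ 186
402^96 ≡ 137
402^144 ≡ 1
Hence ord(402) = 144.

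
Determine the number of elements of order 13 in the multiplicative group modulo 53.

12

φ(53) = 53 − 1 = 52 = 2^2 · 13.
In a cyclic group of order 52, there are φ(d) elements of order d for each divisor d of 52, and zero for non-divisors.
13 | 52, and φ(13) = 13 − 1 = 12.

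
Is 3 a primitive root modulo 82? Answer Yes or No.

φ(82) = φ(2)·φ(41) = 1·40 = 40 = 2^3 · 5.
An element g generates (Z/82Z)^× iff g^(40/q) ≢ 1 (mod 82) for each prime q ∈ {2, 5}.
3^20 ≡ 81 (mod 82)  [q = 2: ≢ 1 ✓]
3^8 ≡ 1 (mod 82)  [q = 5: ≡ 1 ✗]
3^8 ≡ 1 shows ord(3) | 8, strictly less than φ(82); not a primitive root.

No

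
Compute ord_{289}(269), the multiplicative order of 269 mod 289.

272

The order of 269 must divide φ(289) = φ(17^2) = 17·(17−1) = 272 = 2^4 · 17.
Divisors of 272: 1, 2, 4, 8, 16, 17, 34, 68, 136, 272.
Check 269^d mod 289 for each divisor in increasing order:
269^1 ≡ 269
269^2 ≡ 111
269^4 ≡ 183
269^8 ≡ 254
269^16 ≡ 69
269^17 ≡ 65
269^34 ≡ 179
269^68 ≡ 251
269^136 ≡ 288
269^272 ≡ 1
Hence ord(269) = 272.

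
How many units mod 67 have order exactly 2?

1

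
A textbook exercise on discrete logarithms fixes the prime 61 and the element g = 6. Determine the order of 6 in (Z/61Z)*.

The order of 6 must divide φ(61) = 61 − 1 = 60 = 2^2 · 3 · 5.
Divisors of 60: 1, 2, 3, 4, 5, 6, 10, 12, 15, 20, 30, 60.
Check 6^d mod 61 for each divisor in increasing order:
6^1 ≡ 6 (mod 61)
6^2 ≡ 36 (mod 61)
6^3 ≡ 33 (mod 61)
6^4 ≡ 15 (mod 61)
6^5 ≡ 29 (mod 61)
6^6 ≡ 52 (mod 61)
6^10 ≡ 48 (mod 61)
6^12 ≡ 20 (mod 61)
6^15 ≡ 50 (mod 61)
6^20 ≡ 47 (mod 61)
6^30 ≡ 60 (mod 61)
6^60 ≡ 1 (mod 61) ✓
The smallest such exponent is 60, so the order of 6 is 60.

60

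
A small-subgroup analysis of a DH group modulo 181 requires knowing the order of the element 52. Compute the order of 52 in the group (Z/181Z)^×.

The order of 52 must divide φ(181) = 181 − 1 = 180 = 2^2 · 3^2 · 5.
Divisors of 180: 1, 2, 3, 4, 5, 6, 9, 10, 12, 15, 18, 20, 30, 36, 45, 60, 90, 180.
Evaluate successive powers at the divisors of 180:
52^1 ≡ 52 (mod 181)
52^2 ≡ 170 (mod 181)
52^3 ≡ 152 (mod 181)
52^4 ≡ 121 (mod 181)
52^5 ≡ 138 (mod 181)
52^6 ≡ 117 (mod 181)
52^9 ≡ 46 (mod 181)
52^10 ≡ 39 (mod 181)
52^12 ≡ 114 (mod 181)
52^15 ≡ 133 (mod 181)
52^18 ≡ 125 (mod 181)
52^20 ≡ 73 (mod 181)
52^30 ≡ 132 (mod 181)
52^36 ≡ 59 (mod 181)
52^45 ≡ 180 (mod 181)
52^60 ≡ 48 (mod 181)
52^90 ≡ 1 (mod 181) ✓
So ord_181(52) = 90.

90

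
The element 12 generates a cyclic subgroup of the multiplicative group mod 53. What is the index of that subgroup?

1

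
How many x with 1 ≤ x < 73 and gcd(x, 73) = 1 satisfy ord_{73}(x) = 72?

24

φ(73) = 73 − 1 = 72 = 2^3 · 3^2.
(Z/73Z)^× is cyclic (|G| = 72); a cyclic group of order m has exactly φ(d) elements of each order d | m, and none otherwise.
72 = 2^3 · 3^2 divides 72, and φ(72) = 24.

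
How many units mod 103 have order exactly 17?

16

φ(103) = 103 − 1 = 102 = 2 · 3 · 17.
Since (Z/103Z)^× is cyclic of order 102, the number of elements of order d is φ(d) when d | 102 and 0 otherwise.
17 | 102, and φ(17) = 17 − 1 = 16.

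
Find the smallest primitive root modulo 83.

φ(83) = 83 − 1 = 82 = 2 · 41.
Test candidates g = 2, 3, … against the prime factors q ∈ {2, 41} of φ(83): g is a generator iff g^(82/q) ≢ 1 for every such q.
g = 2: 2^41 ≡ 82; 2^2 ≡ 4 — none is 1, so 2 is a primitive root.
The smallest primitive root modulo 83 is 2.

2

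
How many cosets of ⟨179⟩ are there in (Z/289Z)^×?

By Lagrange's theorem, ord_289(179) divides φ(289) = φ(17^2) = 17·(17−1) = 272 = 2^4 · 17.
Divisors of 272: 1, 2, 4, 8, 16, 17, 34, 68, 136, 272.
Check 179^d mod 289 for each divisor in increasing order:
179^1 ≡ 179 (mod 289)
179^2 ≡ 251 (mod 289)
179^4 ≡ 288 (mod 289)
179^8 ≡ 1 (mod 289) ✓
The order of 179 is 8, so the subgroup it generates has 8 elements.
Index = |(Z/289Z)^×| / |⟨179⟩| = 272 / 8 = 34.

34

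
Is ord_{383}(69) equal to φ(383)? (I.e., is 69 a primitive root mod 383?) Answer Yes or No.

φ(383) = 383 − 1 = 382 = 2 · 191.
Test 69^(382/q) mod 383 for each prime factor q of 382:
69^191 ≡ 1 (mod 383)  [q = 2: ≡ 1 ✗]
69^2 ≡ 165 (mod 383)  [q = 191: ≢ 1 ✓]
69^191 ≡ 1 shows ord(69) | 191, strictly less than φ(383); not a primitive root.

No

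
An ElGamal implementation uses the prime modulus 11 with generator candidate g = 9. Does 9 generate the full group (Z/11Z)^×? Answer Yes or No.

φ(11) = 11 − 1 = 10 = 2 · 5.
9 is a primitive root mod 11 iff 9^(φ(11)/q) ≢ 1 for every prime q | φ(11), i.e. q ∈ {2, 5}.
9^5 ≡ 1 (mod 11)  [q = 2: ≡ 1 ✗]
9^2 ≡ 4 (mod 11)  [q = 5: ≢ 1 ✓]
9^5 ≡ 1 shows ord(9) | 5, strictly less than φ(11); not a primitive root.

No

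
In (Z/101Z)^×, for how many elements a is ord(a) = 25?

20

φ(101) = 101 − 1 = 100 = 2^2 · 5^2.
In a cyclic group of order 100, there are φ(d) elements of order d for each divisor d of 100, and zero for non-divisors.
25 = 5^2 divides 100, and φ(25) = 20.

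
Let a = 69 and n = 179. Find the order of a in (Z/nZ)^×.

178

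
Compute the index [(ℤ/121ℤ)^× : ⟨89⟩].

10

The order of 89 must divide φ(121) = φ(11^2) = 11·(11−1) = 110 = 2 · 5 · 11.
Divisors of 110: 1, 2, 5, 10, 11, 22, 55, 110.
Check 89^d mod 121 for each divisor in increasing order:
89^1 ≡ 89 (mod 121)
89^2 ≡ 56 (mod 121)
89^5 ≡ 78 (mod 121)
89^10 ≡ 34 (mod 121)
89^11 ≡ 1 (mod 121) ✓
Thus |⟨89⟩| = ord(89) = 11.
Index = |(Z/121Z)^×| / |⟨89⟩| = 110 / 11 = 10.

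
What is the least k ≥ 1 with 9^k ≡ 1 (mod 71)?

ord(9) | φ(71) = 71 − 1 = 70 = 2 · 5 · 7.
Divisors of 70: 1, 2, 5, 7, 10, 14, 35, 70.
Test each divisor d:
9^1 ≡ 9 (mod 71)
9^2 ≡ 10 (mod 71)
9^5 ≡ 48 (mod 71)
9^7 ≡ 54 (mod 71)
9^10 ≡ 32 (mod 71)
9^14 ≡ 5 (mod 71)
9^35 ≡ 1 (mod 71) ✓
The smallest such exponent is 35, so the order of 9 is 35.

35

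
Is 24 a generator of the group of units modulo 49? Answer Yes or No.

φ(49) = φ(7^2) = 7·(7−1) = 42 = 2 · 3 · 7.
24 is a primitive root mod 49 iff 24^(φ(49)/q) ≢ 1 for every prime q | φ(49), i.e. q ∈ {2, 3, 7}.
24^21 ≡ 48 (mod 49)  [q = 2: ≢ 1 ✓]
24^14 ≡ 30 (mod 49)  [q = 3: ≢ 1 ✓]
24^6 ≡ 36 (mod 49)  [q = 7: ≢ 1 ✓]
All checks pass, so 24 has order 42 and is a primitive root modulo 49.

Yes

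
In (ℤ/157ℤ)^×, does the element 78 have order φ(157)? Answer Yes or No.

No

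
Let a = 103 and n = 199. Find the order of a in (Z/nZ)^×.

11

By Lagrange's theorem, ord_199(103) divides φ(199) = 199 − 1 = 198 = 2 · 3^2 · 11.
Divisors of 198: 1, 2, 3, 6, 9, 11, 18, 22, 33, 66, 99, 198.
Compute 103^d (mod 199) for the divisors d until we hit 1:
103^1 ≡ 103
103^2 ≡ 62
103^3 ≡ 18
103^6 ≡ 125
103^9 ≡ 61
103^11 ≡ 1
Hence ord(103) = 11.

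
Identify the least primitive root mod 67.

φ(67) = 67 − 1 = 66 = 2 · 3 · 11.
Test candidates g = 2, 3, … against the prime factors q ∈ {2, 3, 11} of φ(67): g is a generator iff g^(66/q) ≢ 1 for every such q.
g = 2: 2^33 ≡ 66; 2^22 ≡ 37; 2^6 ≡ 64 — none is 1, so 2 is a primitive root.
Hence the least primitive root of 67 is 2.

2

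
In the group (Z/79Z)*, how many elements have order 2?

1

φ(79) = 79 − 1 = 78 = 2 · 3 · 13.
Since (Z/79Z)^× is cyclic of order 78, the number of elements of order d is φ(d) when d | 78 and 0 otherwise.
2 | 78, and φ(2) = 2 − 1 = 1.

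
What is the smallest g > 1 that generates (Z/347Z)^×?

φ(347) = 347 − 1 = 346 = 2 · 173.
Test candidates g = 2, 3, … against the prime factors q ∈ {2, 173} of φ(347): g is a generator iff g^(346/q) ≢ 1 for every such q.
g = 2: 2^173 ≡ 346; 2^2 ≡ 4 — none is 1, so 2 is a primitive root.
Hence the least primitive root of 347 is 2.

2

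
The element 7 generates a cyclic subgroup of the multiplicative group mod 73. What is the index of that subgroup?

3

Since 7 ∈ (Z/73Z)^×, its order divides φ(73) = 73 − 1 = 72 = 2^3 · 3^2.
Divisors of 72: 1, 2, 3, 4, 6, 8, 9, 12, 18, 24, 36, 72.
Compute 7^d (mod 73) for the divisors d until we hit 1:
7^1 ≡ 7 (mod 73)
7^2 ≡ 49 (mod 73)
7^3 ≡ 51 (mod 73)
7^4 ≡ 65 (mod 73)
7^6 ≡ 46 (mod 73)
7^8 ≡ 64 (mod 73)
7^9 ≡ 10 (mod 73)
7^12 ≡ 72 (mod 73)
7^18 ≡ 27 (mod 73)
7^24 ≡ 1 (mod 73) ✓
So ord_73(7) = 24, hence |⟨7⟩| = 24.
The index is φ(73) / ord(7) = 72 / 24 = 3.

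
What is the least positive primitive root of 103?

φ(103) = 103 − 1 = 102 = 2 · 3 · 17.
Test candidates g = 2, 3, … against the prime factors q ∈ {2, 3, 17} of φ(103): g is a generator iff g^(102/q) ≢ 1 for every such q.
g = 2: 2^51 ≡ 1 — hits 1, so not a primitive root.
g = 3: 3^51 ≡ 102; 3^34 ≡ 1 — hits 1, so not a primitive root.
g = 4: 4^51 ≡ 1 — hits 1, so not a primitive root.
g = 5: 5^51 ≡ 102; 5^34 ≡ 56; 5^6 ≡ 72 — none is 1, so 5 is a primitive root.
So 5 is the smallest generator of (Z/103Z)^×.

5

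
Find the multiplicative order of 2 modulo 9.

6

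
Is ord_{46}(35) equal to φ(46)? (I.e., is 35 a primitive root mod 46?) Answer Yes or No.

No

φ(46) = φ(2)·φ(23) = 1·22 = 22 = 2 · 11.
35 is a primitive root mod 46 iff 35^(φ(46)/q) ≢ 1 for every prime q | φ(46), i.e. q ∈ {2, 11}.
35^11 ≡ 1 (mod 46)  [q = 2: ≡ 1 ✗]
35^2 ≡ 29 (mod 46)  [q = 11: ≢ 1 ✓]
Since 35^11 ≡ 1, the order of 35 divides 11 < 22, so 35 is not a primitive root.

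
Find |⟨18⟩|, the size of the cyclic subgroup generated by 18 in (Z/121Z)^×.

110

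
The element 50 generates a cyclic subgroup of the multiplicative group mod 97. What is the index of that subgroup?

12

The order of 50 must divide φ(97) = 97 − 1 = 96 = 2^5 · 3.
Divisors of 96: 1, 2, 3, 4, 6, 8, 12, 16, 24, 32, 48, 96.
Evaluate successive powers at the divisors of 96:
50^1 ≡ 50
50^2 ≡ 75
50^3 ≡ 64
50^4 ≡ 96
50^6 ≡ 22
50^8 ≡ 1
Thus |⟨50⟩| = ord(50) = 8.
Index = |(Z/97Z)^×| / |⟨50⟩| = 96 / 8 = 12.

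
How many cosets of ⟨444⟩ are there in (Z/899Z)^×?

4

ord(444) | φ(899) = φ(29·31) = (29−1)·(31−1) = 28·30 = 840 = 2^3 · 3 · 5 · 7.
Divisors of 840: 1, 2, 3, 4, 5, 6, 7, 8, 10, 12, 14, 15, 20, 21, 24, 28, 30, 35, 40, 42, 56, 60, 70, 84, 105, 120, 140, 168, 210, 280, 420, 840.
Evaluate successive powers at the divisors of 840:
444^1 ≡ 444 (mod 899)
444^2 ≡ 255 (mod 899)
444^3 ≡ 845 (mod 899)
444^4 ≡ 297 (mod 899)
444^5 ≡ 614 (mod 899)
444^6 ≡ 219 (mod 899)
444^7 ≡ 144 (mod 899)
444^8 ≡ 107 (mod 899)
444^10 ≡ 315 (mod 899)
444^12 ≡ 314 (mod 899)
444^14 ≡ 59 (mod 899)
444^15 ≡ 125 (mod 899)
444^20 ≡ 335 (mod 899)
444^21 ≡ 405 (mod 899)
444^24 ≡ 605 (mod 899)
444^28 ≡ 784 (mod 899)
444^30 ≡ 342 (mod 899)
444^35 ≡ 521 (mod 899)
444^40 ≡ 749 (mod 899)
444^42 ≡ 407 (mod 899)
444^56 ≡ 639 (mod 899)
444^60 ≡ 94 (mod 899)
444^70 ≡ 842 (mod 899)
444^84 ≡ 233 (mod 899)
444^105 ≡ 869 (mod 899)
444^120 ≡ 745 (mod 899)
444^140 ≡ 552 (mod 899)
444^168 ≡ 349 (mod 899)
444^210 ≡ 1 (mod 899) ✓
The order of 444 is 210, so the subgroup it generates has 210 elements.
[(Z/899Z)^× : ⟨444⟩] = 840/210 = 4.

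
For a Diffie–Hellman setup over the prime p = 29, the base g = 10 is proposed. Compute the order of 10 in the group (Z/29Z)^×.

By Lagrange's theorem, ord_29(10) divides φ(29) = 29 − 1 = 28 = 2^2 · 7.
Divisors of 28: 1, 2, 4, 7, 14, 28.
Check 10^d mod 29 for each divisor in increasing order:
10^1 ≡ 10 (mod 29)
10^2 ≡ 13 (mod 29)
10^4 ≡ 24 (mod 29)
10^7 ≡ 17 (mod 29)
10^14 ≡ 28 (mod 29)
10^28 ≡ 1 (mod 29) ✓
Hence ord(10) = 28.

28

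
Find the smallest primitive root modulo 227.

φ(227) = 227 − 1 = 226 = 2 · 113.
g is a primitive root iff g^(226/q) ≢ 1 (mod 227) for each prime q ∈ {2, 113}.
g = 2: 2^113 ≡ 226; 2^2 ≡ 4 — none is 1, so 2 is a primitive root.
So 2 is the smallest generator of (Z/227Z)^×.

2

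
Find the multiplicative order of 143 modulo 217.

The order of 143 must divide φ(217) = φ(7·31) = (7−1)·(31−1) = 6·30 = 180 = 2^2 · 3^2 · 5.
Divisors of 180: 1, 2, 3, 4, 5, 6, 9, 10, 12, 15, 18, 20, 30, 36, 45, 60, 90, 180.
Compute 143^d (mod 217) for the divisors d until we hit 1:
143^1 ≡ 143
143^2 ≡ 51
143^3 ≡ 132
143^4 ≡ 214
143^5 ≡ 5
143^6 ≡ 64
143^9 ≡ 202
143^10 ≡ 25
143^12 ≡ 190
143^15 ≡ 125
143^18 ≡ 8
143^20 ≡ 191
143^30 ≡ 1
The smallest such exponent is 30, so the order of 143 is 30.

30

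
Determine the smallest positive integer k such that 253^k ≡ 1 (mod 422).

By Lagrange's theorem, ord_422(253) divides φ(422) = φ(2)·φ(211) = 1·210 = 210 = 2 · 3 · 5 · 7.
Divisors of 210: 1, 2, 3, 5, 6, 7, 10, 14, 15, 21, 30, 35, 42, 70, 105, 210.
Evaluate successive powers at the divisors of 210:
253^1 ≡ 253 (mod 422)
253^2 ≡ 287 (mod 422)
253^3 ≡ 27 (mod 422)
253^5 ≡ 153 (mod 422)
253^6 ≡ 307 (mod 422)
253^7 ≡ 23 (mod 422)
253^10 ≡ 199 (mod 422)
253^14 ≡ 107 (mod 422)
253^15 ≡ 63 (mod 422)
253^21 ≡ 351 (mod 422)
253^30 ≡ 171 (mod 422)
253^35 ≡ 421 (mod 422)
253^42 ≡ 399 (mod 422)
253^70 ≡ 1 (mod 422) ✓
The smallest such exponent is 70, so the order of 253 is 70.

70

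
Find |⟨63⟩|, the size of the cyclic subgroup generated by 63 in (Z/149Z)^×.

37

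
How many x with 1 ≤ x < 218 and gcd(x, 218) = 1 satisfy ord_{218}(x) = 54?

φ(218) = φ(2)·φ(109) = 1·108 = 108 = 2^2 · 3^3.
In a cyclic group of order 108, there are φ(d) elements of order d for each divisor d of 108, and zero for non-divisors.
54 = 2 · 3^3 divides 108, and φ(54) = 18.

18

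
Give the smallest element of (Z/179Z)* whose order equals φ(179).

2

φ(179) = 179 − 1 = 178 = 2 · 89.
g is a primitive root iff g^(178/q) ≢ 1 (mod 179) for each prime q ∈ {2, 89}.
g = 2: 2^89 ≡ 178; 2^2 ≡ 4 — none is 1, so 2 is a primitive root.
The smallest primitive root modulo 179 is 2.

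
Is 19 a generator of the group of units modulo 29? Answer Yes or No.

Yes

φ(29) = 29 − 1 = 28 = 2^2 · 7.
19 is a primitive root mod 29 iff 19^(φ(29)/q) ≢ 1 for every prime q | φ(29), i.e. q ∈ {2, 7}.
19^14 ≡ 28 (mod 29)  [q = 2: ≢ 1 ✓]
19^4 ≡ 24 (mod 29)  [q = 7: ≢ 1 ✓]
All checks pass, so 19 has order 28 and is a primitive root modulo 29.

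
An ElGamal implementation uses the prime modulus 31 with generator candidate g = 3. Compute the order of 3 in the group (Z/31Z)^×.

30

By Lagrange's theorem, ord_31(3) divides φ(31) = 31 − 1 = 30 = 2 · 3 · 5.
Divisors of 30: 1, 2, 3, 5, 6, 10, 15, 30.
Evaluate successive powers at the divisors of 30:
3^1 ≡ 3 (mod 31)
3^2 ≡ 9 (mod 31)
3^3 ≡ 27 (mod 31)
3^5 ≡ 26 (mod 31)
3^6 ≡ 16 (mod 31)
3^10 ≡ 25 (mod 31)
3^15 ≡ 30 (mod 31)
3^30 ≡ 1 (mod 31) ✓
The smallest such exponent is 30, so the order of 3 is 30.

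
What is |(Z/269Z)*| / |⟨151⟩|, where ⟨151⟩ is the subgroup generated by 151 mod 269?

ord(151) | φ(269) = 269 − 1 = 268 = 2^2 · 67.
Divisors of 268: 1, 2, 4, 67, 134, 268.
Evaluate successive powers at the divisors of 268:
151^1 ≡ 151 (mod 269)
151^2 ≡ 205 (mod 269)
151^4 ≡ 61 (mod 269)
151^67 ≡ 268 (mod 269)
151^134 ≡ 1 (mod 269) ✓
Thus |⟨151⟩| = ord(151) = 134.
The index is φ(269) / ord(151) = 268 / 134 = 2.

2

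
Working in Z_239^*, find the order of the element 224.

By Lagrange's theorem, ord_239(224) divides φ(239) = 239 − 1 = 238 = 2 · 7 · 17.
Divisors of 238: 1, 2, 7, 14, 17, 34, 119, 238.
Check 224^d mod 239 for each divisor in increasing order:
224^1 ≡ 224 (mod 239)
224^2 ≡ 225 (mod 239)
224^7 ≡ 52 (mod 239)
224^14 ≡ 75 (mod 239)
224^17 ≡ 215 (mod 239)
224^34 ≡ 98 (mod 239)
224^119 ≡ 238 (mod 239)
224^238 ≡ 1 (mod 239) ✓
Therefore the multiplicative order of 224 modulo 239 is 238.

238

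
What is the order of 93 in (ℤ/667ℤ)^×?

14

Since 93 ∈ (Z/667Z)^×, its order divides φ(667) = φ(23·29) = (23−1)·(29−1) = 22·28 = 616 = 2^3 · 7 · 11.
Divisors of 616: 1, 2, 4, 7, 8, 11, 14, 22, 28, 44, 56, 77, 88, 154, 308, 616.
Compute 93^d (mod 667) for the divisors d until we hit 1:
93^1 ≡ 93 (mod 667)
93^2 ≡ 645 (mod 667)
93^4 ≡ 484 (mod 667)
93^7 ≡ 231 (mod 667)
93^8 ≡ 139 (mod 667)
93^11 ≡ 415 (mod 667)
93^14 ≡ 1 (mod 667) ✓
Hence ord(93) = 14.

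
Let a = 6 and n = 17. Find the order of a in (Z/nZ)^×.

16

By Lagrange's theorem, ord_17(6) divides φ(17) = 17 − 1 = 16 = 2^4.
Divisors of 16: 1, 2, 4, 8, 16.
Evaluate successive powers at the divisors of 16:
6^1 ≡ 6
6^2 ≡ 2
6^4 ≡ 4
6^8 ≡ 16
6^16 ≡ 1
Therefore the multiplicative order of 6 modulo 17 is 16.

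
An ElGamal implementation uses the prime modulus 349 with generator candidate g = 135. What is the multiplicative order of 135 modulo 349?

Since 135 ∈ (Z/349Z)^×, its order divides φ(349) = 349 − 1 = 348 = 2^2 · 3 · 29.
Divisors of 348: 1, 2, 3, 4, 6, 12, 29, 58, 87, 116, 174, 348.
Compute 135^d (mod 349) for the divisors d until we hit 1:
135^1 ≡ 135 (mod 349)
135^2 ≡ 77 (mod 349)
135^3 ≡ 274 (mod 349)
135^4 ≡ 345 (mod 349)
135^6 ≡ 41 (mod 349)
135^12 ≡ 285 (mod 349)
135^29 ≡ 122 (mod 349)
135^58 ≡ 226 (mod 349)
135^87 ≡ 1 (mod 349) ✓
The smallest such exponent is 87, so the order of 135 is 87.

87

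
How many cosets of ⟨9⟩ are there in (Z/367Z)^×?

ord(9) | φ(367) = 367 − 1 = 366 = 2 · 3 · 61.
Divisors of 366: 1, 2, 3, 6, 61, 122, 183, 366.
Test each divisor d:
9^1 ≡ 9 (mod 367)
9^2 ≡ 81 (mod 367)
9^3 ≡ 362 (mod 367)
9^6 ≡ 25 (mod 367)
9^61 ≡ 1 (mod 367) ✓
Thus |⟨9⟩| = ord(9) = 61.
[(Z/367Z)^× : ⟨9⟩] = 366/61 = 6.

6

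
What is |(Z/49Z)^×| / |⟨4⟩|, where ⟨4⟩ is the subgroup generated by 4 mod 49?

2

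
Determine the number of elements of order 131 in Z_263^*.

φ(263) = 263 − 1 = 262 = 2 · 131.
Since (Z/263Z)^× is cyclic of order 262, the number of elements of order d is φ(d) when d | 262 and 0 otherwise.
131 | 262, and φ(131) = 131 − 1 = 130.

130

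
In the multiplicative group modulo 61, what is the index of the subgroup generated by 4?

2

ord(4) | φ(61) = 61 − 1 = 60 = 2^2 · 3 · 5.
Divisors of 60: 1, 2, 3, 4, 5, 6, 10, 12, 15, 20, 30, 60.
Compute 4^d (mod 61) for the divisors d until we hit 1:
4^1 ≡ 4 (mod 61)
4^2 ≡ 16 (mod 61)
4^3 ≡ 3 (mod 61)
4^4 ≡ 12 (mod 61)
4^5 ≡ 48 (mod 61)
4^6 ≡ 9 (mod 61)
4^10 ≡ 47 (mod 61)
4^12 ≡ 20 (mod 61)
4^15 ≡ 60 (mod 61)
4^20 ≡ 13 (mod 61)
4^30 ≡ 1 (mod 61) ✓
So ord_61(4) = 30, hence |⟨4⟩| = 30.
The index is φ(61) / ord(4) = 60 / 30 = 2.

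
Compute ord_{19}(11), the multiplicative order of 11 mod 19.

The order of 11 must divide φ(19) = 19 − 1 = 18 = 2 · 3^2.
Divisors of 18: 1, 2, 3, 6, 9, 18.
Compute 11^d (mod 19) for the divisors d until we hit 1:
11^1 ≡ 11
11^2 ≡ 7
11^3 ≡ 1
Therefore the multiplicative order of 11 modulo 19 is 3.

3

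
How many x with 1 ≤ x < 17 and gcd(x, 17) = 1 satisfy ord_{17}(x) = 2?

1

φ(17) = 17 − 1 = 16 = 2^4.
Since (Z/17Z)^× is cyclic of order 16, the number of elements of order d is φ(d) when d | 16 and 0 otherwise.
2 | 16, and φ(2) = 2 − 1 = 1.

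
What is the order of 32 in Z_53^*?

52

ord(32) | φ(53) = 53 − 1 = 52 = 2^2 · 13.
Divisors of 52: 1, 2, 4, 13, 26, 52.
Check 32^d mod 53 for each divisor in increasing order:
32^1 ≡ 32 (mod 53)
32^2 ≡ 17 (mod 53)
32^4 ≡ 24 (mod 53)
32^13 ≡ 30 (mod 53)
32^26 ≡ 52 (mod 53)
32^52 ≡ 1 (mod 53) ✓
So ord_53(32) = 52.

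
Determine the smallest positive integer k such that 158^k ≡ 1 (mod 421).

140

The order of 158 must divide φ(421) = 421 − 1 = 420 = 2^2 · 3 · 5 · 7.
Divisors of 420: 1, 2, 3, 4, 5, 6, 7, 10, 12, 14, 15, 20, 21, 28, 30, 35, 42, 60, 70, 84, 105, 140, 210, 420.
Test each divisor d:
158^1 ≡ 158 (mod 421)
158^2 ≡ 125 (mod 421)
158^3 ≡ 384 (mod 421)
158^4 ≡ 48 (mod 421)
158^5 ≡ 6 (mod 421)
158^6 ≡ 106 (mod 421)
158^7 ≡ 329 (mod 421)
158^10 ≡ 36 (mod 421)
158^12 ≡ 290 (mod 421)
158^14 ≡ 44 (mod 421)
158^15 ≡ 216 (mod 421)
158^20 ≡ 33 (mod 421)
158^21 ≡ 162 (mod 421)
158^28 ≡ 252 (mod 421)
158^30 ≡ 346 (mod 421)
158^35 ≡ 392 (mod 421)
158^42 ≡ 142 (mod 421)
158^60 ≡ 152 (mod 421)
158^70 ≡ 420 (mod 421)
158^84 ≡ 377 (mod 421)
158^105 ≡ 29 (mod 421)
158^140 ≡ 1 (mod 421) ✓
Therefore the multiplicative order of 158 modulo 421 is 140.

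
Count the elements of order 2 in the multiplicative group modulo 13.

1

φ(13) = 13 − 1 = 12 = 2^2 · 3.
(Z/13Z)^× is cyclic (|G| = 12); a cyclic group of order m has exactly φ(d) elements of each order d | m, and none otherwise.
2 | 12, and φ(2) = 2 − 1 = 1.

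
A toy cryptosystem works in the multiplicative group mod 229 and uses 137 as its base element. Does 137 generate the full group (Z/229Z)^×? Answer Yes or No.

Yes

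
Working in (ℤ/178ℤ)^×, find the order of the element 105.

Since 105 ∈ (Z/178Z)^×, its order divides φ(178) = φ(2)·φ(89) = 1·88 = 88 = 2^3 · 11.
Divisors of 88: 1, 2, 4, 8, 11, 22, 44, 88.
Compute 105^d (mod 178) for the divisors d until we hit 1:
105^1 ≡ 105 (mod 178)
105^2 ≡ 167 (mod 178)
105^4 ≡ 121 (mod 178)
105^8 ≡ 45 (mod 178)
105^11 ≡ 1 (mod 178) ✓
Therefore the multiplicative order of 105 modulo 178 is 11.

11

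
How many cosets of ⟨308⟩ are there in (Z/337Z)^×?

1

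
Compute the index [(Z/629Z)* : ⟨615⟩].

The order of 615 must divide φ(629) = φ(17·37) = (17−1)·(37−1) = 16·36 = 576 = 2^6 · 3^2.
Divisors of 576: 1, 2, 3, 4, 6, 8, 9, 12, 16, 18, 24, 32, 36, 48, 64, 72, 96, 144, 192, 288, 576.
Check 615^d mod 629 for each divisor in increasing order:
615^1 ≡ 615 (mod 629)
615^2 ≡ 196 (mod 629)
615^3 ≡ 401 (mod 629)
615^4 ≡ 47 (mod 629)
615^6 ≡ 406 (mod 629)
615^8 ≡ 322 (mod 629)
615^9 ≡ 524 (mod 629)
615^12 ≡ 38 (mod 629)
615^16 ≡ 528 (mod 629)
615^18 ≡ 332 (mod 629)
615^24 ≡ 186 (mod 629)
615^32 ≡ 137 (mod 629)
615^36 ≡ 149 (mod 629)
615^48 ≡ 1 (mod 629) ✓
Thus |⟨615⟩| = ord(615) = 48.
The index is φ(629) / ord(615) = 576 / 48 = 12.

12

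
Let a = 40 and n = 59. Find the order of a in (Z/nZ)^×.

58

The order of 40 must divide φ(59) = 59 − 1 = 58 = 2 · 29.
Divisors of 58: 1, 2, 29, 58.
Evaluate successive powers at the divisors of 58:
40^1 ≡ 40 (mod 59)
40^2 ≡ 7 (mod 59)
40^29 ≡ 58 (mod 59)
40^58 ≡ 1 (mod 59) ✓
The smallest such exponent is 58, so the order of 40 is 58.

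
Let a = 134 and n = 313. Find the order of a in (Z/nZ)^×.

ord(134) | φ(313) = 313 − 1 = 312 = 2^3 · 3 · 13.
Divisors of 312: 1, 2, 3, 4, 6, 8, 12, 13, 24, 26, 39, 52, 78, 104, 156, 312.
Check 134^d mod 313 for each divisor in increasing order:
134^1 ≡ 134
134^2 ≡ 115
134^3 ≡ 73
134^4 ≡ 79
134^6 ≡ 8
134^8 ≡ 294
134^12 ≡ 64
134^13 ≡ 125
134^24 ≡ 27
134^26 ≡ 288
134^39 ≡ 5
134^52 ≡ 312
134^78 ≡ 25
134^104 ≡ 1
So ord_313(134) = 104.

104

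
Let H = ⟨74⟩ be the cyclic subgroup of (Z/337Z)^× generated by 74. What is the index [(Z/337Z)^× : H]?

ord(74) | φ(337) = 337 − 1 = 336 = 2^4 · 3 · 7.
Divisors of 336: 1, 2, 3, 4, 6, 7, 8, 12, 14, 16, 21, 24, 28, 42, 48, 56, 84, 112, 168, 336.
Test each divisor d:
74^1 ≡ 74 (mod 337)
74^2 ≡ 84 (mod 337)
74^3 ≡ 150 (mod 337)
74^4 ≡ 316 (mod 337)
74^6 ≡ 258 (mod 337)
74^7 ≡ 220 (mod 337)
74^8 ≡ 104 (mod 337)
74^12 ≡ 175 (mod 337)
74^14 ≡ 209 (mod 337)
74^16 ≡ 32 (mod 337)
74^21 ≡ 148 (mod 337)
74^24 ≡ 295 (mod 337)
74^28 ≡ 208 (mod 337)
74^42 ≡ 336 (mod 337)
74^48 ≡ 79 (mod 337)
74^56 ≡ 128 (mod 337)
74^84 ≡ 1 (mod 337) ✓
The order of 74 is 84, so the subgroup it generates has 84 elements.
Index = |(Z/337Z)^×| / |⟨74⟩| = 336 / 84 = 4.

4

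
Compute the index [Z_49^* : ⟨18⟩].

The order of 18 must divide φ(49) = φ(7^2) = 7·(7−1) = 42 = 2 · 3 · 7.
Divisors of 42: 1, 2, 3, 6, 7, 14, 21, 42.
Check 18^d mod 49 for each divisor in increasing order:
18^1 ≡ 18
18^2 ≡ 30
18^3 ≡ 1
So ord_49(18) = 3, hence |⟨18⟩| = 3.
Index = |(Z/49Z)^×| / |⟨18⟩| = 42 / 3 = 14.

14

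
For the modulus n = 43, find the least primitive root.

3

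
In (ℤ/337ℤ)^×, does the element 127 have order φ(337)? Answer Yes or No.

No

φ(337) = 337 − 1 = 336 = 2^4 · 3 · 7.
Test 127^(336/q) mod 337 for each prime factor q of 336:
127^168 ≡ 336 (mod 337)  [q = 2: ≢ 1 ✓]
127^112 ≡ 1 (mod 337)  [q = 3: ≡ 1 ✗]
127^48 ≡ 64 (mod 337)  [q = 7: ≢ 1 ✓]
The check at q = 3 fails, so 127 generates a proper subgroup.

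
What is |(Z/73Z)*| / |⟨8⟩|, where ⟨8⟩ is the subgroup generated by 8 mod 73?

24

By Lagrange's theorem, ord_73(8) divides φ(73) = 73 − 1 = 72 = 2^3 · 3^2.
Divisors of 72: 1, 2, 3, 4, 6, 8, 9, 12, 18, 24, 36, 72.
Compute 8^d (mod 73) for the divisors d until we hit 1:
8^1 ≡ 8 (mod 73)
8^2 ≡ 64 (mod 73)
8^3 ≡ 1 (mod 73) ✓
So ord_73(8) = 3, hence |⟨8⟩| = 3.
The index is φ(73) / ord(8) = 72 / 3 = 24.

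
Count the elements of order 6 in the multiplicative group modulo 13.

2

φ(13) = 13 − 1 = 12 = 2^2 · 3.
In a cyclic group of order 12, there are φ(d) elements of order d for each divisor d of 12, and zero for non-divisors.
6 = 2 · 3 divides 12, and φ(6) = 2.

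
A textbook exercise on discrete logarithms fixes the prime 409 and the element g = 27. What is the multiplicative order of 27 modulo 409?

68

Since 27 ∈ (Z/409Z)^×, its order divides φ(409) = 409 − 1 = 408 = 2^3 · 3 · 17.
Divisors of 408: 1, 2, 3, 4, 6, 8, 12, 17, 24, 34, 51, 68, 102, 136, 204, 408.
Test each divisor d:
27^1 ≡ 27 (mod 409)
27^2 ≡ 320 (mod 409)
27^3 ≡ 51 (mod 409)
27^4 ≡ 150 (mod 409)
27^6 ≡ 147 (mod 409)
27^8 ≡ 5 (mod 409)
27^12 ≡ 341 (mod 409)
27^17 ≡ 266 (mod 409)
27^24 ≡ 125 (mod 409)
27^34 ≡ 408 (mod 409)
27^51 ≡ 143 (mod 409)
27^68 ≡ 1 (mod 409) ✓
So ord_409(27) = 68.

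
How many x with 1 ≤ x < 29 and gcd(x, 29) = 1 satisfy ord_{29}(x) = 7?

φ(29) = 29 − 1 = 28 = 2^2 · 7.
(Z/29Z)^× is cyclic (|G| = 28); a cyclic group of order m has exactly φ(d) elements of each order d | m, and none otherwise.
7 | 28, and φ(7) = 7 − 1 = 6.

6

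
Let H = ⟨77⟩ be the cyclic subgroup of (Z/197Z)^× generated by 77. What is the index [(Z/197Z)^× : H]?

7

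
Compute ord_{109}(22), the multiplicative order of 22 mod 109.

27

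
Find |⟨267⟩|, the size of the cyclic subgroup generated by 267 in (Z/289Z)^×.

The order of 267 must divide φ(289) = φ(17^2) = 17·(17−1) = 272 = 2^4 · 17.
Divisors of 272: 1, 2, 4, 8, 16, 17, 34, 68, 136, 272.
Check 267^d mod 289 for each divisor in increasing order:
267^1 ≡ 267 (mod 289)
267^2 ≡ 195 (mod 289)
267^4 ≡ 166 (mod 289)
267^8 ≡ 101 (mod 289)
267^16 ≡ 86 (mod 289)
267^17 ≡ 131 (mod 289)
267^34 ≡ 110 (mod 289)
267^68 ≡ 251 (mod 289)
267^136 ≡ 288 (mod 289)
267^272 ≡ 1 (mod 289) ✓
Therefore the multiplicative order of 267 modulo 289 is 272.

272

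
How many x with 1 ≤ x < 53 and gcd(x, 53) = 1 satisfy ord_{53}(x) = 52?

φ(53) = 53 − 1 = 52 = 2^2 · 13.
(Z/53Z)^× is cyclic (|G| = 52); a cyclic group of order m has exactly φ(d) elements of each order d | m, and none otherwise.
52 = 2^2 · 13 divides 52, and φ(52) = 24.

24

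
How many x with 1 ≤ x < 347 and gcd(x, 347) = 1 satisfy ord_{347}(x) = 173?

172

φ(347) = 347 − 1 = 346 = 2 · 173.
(Z/347Z)^× is cyclic (|G| = 346); a cyclic group of order m has exactly φ(d) elements of each order d | m, and none otherwise.
173 | 346, and φ(173) = 173 − 1 = 172.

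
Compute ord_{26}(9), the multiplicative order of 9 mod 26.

Since 9 ∈ (Z/26Z)^×, its order divides φ(26) = φ(2)·φ(13) = 1·12 = 12 = 2^2 · 3.
Divisors of 12: 1, 2, 3, 4, 6, 12.
Test each divisor d:
9^1 ≡ 9 (mod 26)
9^2 ≡ 3 (mod 26)
9^3 ≡ 1 (mod 26) ✓
So ord_26(9) = 3.

3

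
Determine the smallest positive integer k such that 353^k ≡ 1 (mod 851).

The order of 353 must divide φ(851) = φ(23·37) = (23−1)·(37−1) = 22·36 = 792 = 2^3 · 3^2 · 11.
Divisors of 792: 1, 2, 3, 4, 6, 8, 9, 11, 12, 18, 22, 24, 33, 36, 44, 66, 72, 88, 99, 132, 198, 264, 396, 792.
Compute 353^d (mod 851) for the divisors d until we hit 1:
353^1 ≡ 353 (mod 851)
353^2 ≡ 363 (mod 851)
353^3 ≡ 489 (mod 851)
353^4 ≡ 715 (mod 851)
353^6 ≡ 841 (mod 851)
353^8 ≡ 625 (mod 851)
353^9 ≡ 216 (mod 851)
353^11 ≡ 116 (mod 851)
353^12 ≡ 100 (mod 851)
353^18 ≡ 702 (mod 851)
353^22 ≡ 691 (mod 851)
353^24 ≡ 639 (mod 851)
353^33 ≡ 162 (mod 851)
353^36 ≡ 75 (mod 851)
353^44 ≡ 70 (mod 851)
353^66 ≡ 714 (mod 851)
353^72 ≡ 519 (mod 851)
353^88 ≡ 645 (mod 851)
353^99 ≡ 783 (mod 851)
353^132 ≡ 47 (mod 851)
353^198 ≡ 369 (mod 851)
353^264 ≡ 507 (mod 851)
353^396 ≡ 1 (mod 851) ✓
Therefore the multiplicative order of 353 modulo 851 is 396.

396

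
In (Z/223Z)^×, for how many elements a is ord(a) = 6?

φ(223) = 223 − 1 = 222 = 2 · 3 · 37.
In a cyclic group of order 222, there are φ(d) elements of order d for each divisor d of 222, and zero for non-divisors.
6 = 2 · 3 divides 222, and φ(6) = 2.

2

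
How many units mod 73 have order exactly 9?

φ(73) = 73 − 1 = 72 = 2^3 · 3^2.
(Z/73Z)^× is cyclic (|G| = 72); a cyclic group of order m has exactly φ(d) elements of each order d | m, and none otherwise.
9 = 3^2 divides 72, and φ(9) = 6.

6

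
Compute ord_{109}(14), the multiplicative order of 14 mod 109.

Since 14 ∈ (Z/109Z)^×, its order divides φ(109) = 109 − 1 = 108 = 2^2 · 3^3.
Divisors of 108: 1, 2, 3, 4, 6, 9, 12, 18, 27, 36, 54, 108.
Test each divisor d:
14^1 ≡ 14
14^2 ≡ 87
14^3 ≡ 19
14^4 ≡ 48
14^6 ≡ 34
14^9 ≡ 101
14^12 ≡ 66
14^18 ≡ 64
14^27 ≡ 33
14^36 ≡ 63
14^54 ≡ 108
14^108 ≡ 1
Therefore the multiplicative order of 14 modulo 109 is 108.

108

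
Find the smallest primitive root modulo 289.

φ(289) = φ(17^2) = 17·(17−1) = 272 = 2^4 · 17.
Test candidates g = 2, 3, … against the prime factors q ∈ {2, 17} of φ(289): g is a generator iff g^(272/q) ≢ 1 for every such q.
g = 2: 2^136 ≡ 1 — hits 1, so not a primitive root.
g = 3: 3^136 ≡ 288; 3^16 ≡ 171 — none is 1, so 3 is a primitive root.
The smallest primitive root modulo 289 is 3.

3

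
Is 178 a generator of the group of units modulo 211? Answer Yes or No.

No

φ(211) = 211 − 1 = 210 = 2 · 3 · 5 · 7.
It suffices to check that the order of 178 is not a proper divisor of 210: compute 178^(210/q) for q ∈ {2, 3, 5, 7}.
178^105 ≡ 1 (mod 211)  [q = 2: ≡ 1 ✗]
178^70 ≡ 196 (mod 211)  [q = 3: ≢ 1 ✓]
178^42 ≡ 1 (mod 211)  [q = 5: ≡ 1 ✗]
178^30 ≡ 123 (mod 211)  [q = 7: ≢ 1 ✓]
Since 178^105 ≡ 1, the order of 178 divides 105 < 210, so 178 is not a primitive root.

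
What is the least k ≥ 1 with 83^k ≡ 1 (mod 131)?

130

The order of 83 must divide φ(131) = 131 − 1 = 130 = 2 · 5 · 13.
Divisors of 130: 1, 2, 5, 10, 13, 26, 65, 130.
Test each divisor d:
83^1 ≡ 83 (mod 131)
83^2 ≡ 77 (mod 131)
83^5 ≡ 71 (mod 131)
83^10 ≡ 63 (mod 131)
83^13 ≡ 70 (mod 131)
83^26 ≡ 53 (mod 131)
83^65 ≡ 130 (mod 131)
83^130 ≡ 1 (mod 131) ✓
Hence ord(83) = 130.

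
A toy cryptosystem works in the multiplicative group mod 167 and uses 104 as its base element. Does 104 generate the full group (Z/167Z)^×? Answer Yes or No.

Yes

φ(167) = 167 − 1 = 166 = 2 · 83.
It suffices to check that the order of 104 is not a proper divisor of 166: compute 104^(166/q) for q ∈ {2, 83}.
104^83 ≡ 166 (mod 167)  [q = 2: ≢ 1 ✓]
104^2 ≡ 128 (mod 167)  [q = 83: ≢ 1 ✓]
None equal 1, so ord_167(104) = 166: 104 is a primitive root.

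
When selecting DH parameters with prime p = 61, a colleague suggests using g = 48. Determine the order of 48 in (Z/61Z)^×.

6

Since 48 ∈ (Z/61Z)^×, its order divides φ(61) = 61 − 1 = 60 = 2^2 · 3 · 5.
Divisors of 60: 1, 2, 3, 4, 5, 6, 10, 12, 15, 20, 30, 60.
Compute 48^d (mod 61) for the divisors d until we hit 1:
48^1 ≡ 48 (mod 61)
48^2 ≡ 47 (mod 61)
48^3 ≡ 60 (mod 61)
48^4 ≡ 13 (mod 61)
48^5 ≡ 14 (mod 61)
48^6 ≡ 1 (mod 61) ✓
The smallest such exponent is 6, so the order of 48 is 6.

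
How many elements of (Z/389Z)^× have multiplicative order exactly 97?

96

φ(389) = 389 − 1 = 388 = 2^2 · 97.
In a cyclic group of order 388, there are φ(d) elements of order d for each divisor d of 388, and zero for non-divisors.
97 | 388, and φ(97) = 97 − 1 = 96.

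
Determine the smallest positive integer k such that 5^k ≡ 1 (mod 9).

ord(5) | φ(9) = φ(3^2) = 3·(3−1) = 6 = 2 · 3.
Divisors of 6: 1, 2, 3, 6.
Compute 5^d (mod 9) for the divisors d until we hit 1:
5^1 ≡ 5
5^2 ≡ 7
5^3 ≡ 8
5^6 ≡ 1
Hence ord(5) = 6.

6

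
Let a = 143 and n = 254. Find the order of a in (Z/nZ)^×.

ord(143) | φ(254) = φ(2)·φ(127) = 1·126 = 126 = 2 · 3^2 · 7.
Divisors of 126: 1, 2, 3, 6, 7, 9, 14, 18, 21, 42, 63, 126.
Evaluate successive powers at the divisors of 126:
143^1 ≡ 143 (mod 254)
143^2 ≡ 129 (mod 254)
143^3 ≡ 159 (mod 254)
143^6 ≡ 135 (mod 254)
143^7 ≡ 1 (mod 254) ✓
Hence ord(143) = 7.

7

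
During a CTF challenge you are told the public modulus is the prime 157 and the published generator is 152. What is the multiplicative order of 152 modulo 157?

156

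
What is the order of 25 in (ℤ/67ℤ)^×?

11

By Lagrange's theorem, ord_67(25) divides φ(67) = 67 − 1 = 66 = 2 · 3 · 11.
Divisors of 66: 1, 2, 3, 6, 11, 22, 33, 66.
Evaluate successive powers at the divisors of 66:
25^1 ≡ 25
25^2 ≡ 22
25^3 ≡ 14
25^6 ≡ 62
25^11 ≡ 1
So ord_67(25) = 11.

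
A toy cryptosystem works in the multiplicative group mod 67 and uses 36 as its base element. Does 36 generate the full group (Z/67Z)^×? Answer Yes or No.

No

φ(67) = 67 − 1 = 66 = 2 · 3 · 11.
Test 36^(66/q) mod 67 for each prime factor q of 66:
36^33 ≡ 1 (mod 67)  [q = 2: ≡ 1 ✗]
36^22 ≡ 29 (mod 67)  [q = 3: ≢ 1 ✓]
36^6 ≡ 40 (mod 67)  [q = 11: ≢ 1 ✓]
36^33 ≡ 1 shows ord(36) | 33, strictly less than φ(67); not a primitive root.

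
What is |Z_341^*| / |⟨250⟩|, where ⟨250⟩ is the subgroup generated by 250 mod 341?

30

The order of 250 must divide φ(341) = φ(11·31) = (11−1)·(31−1) = 10·30 = 300 = 2^2 · 3 · 5^2.
Divisors of 300: 1, 2, 3, 4, 5, 6, 10, 12, 15, 20, 25, 30, 50, 60, 75, 100, 150, 300.
Evaluate successive powers at the divisors of 300:
250^1 ≡ 250 (mod 341)
250^2 ≡ 97 (mod 341)
250^3 ≡ 39 (mod 341)
250^4 ≡ 202 (mod 341)
250^5 ≡ 32 (mod 341)
250^6 ≡ 157 (mod 341)
250^10 ≡ 1 (mod 341) ✓
The order of 250 is 10, so the subgroup it generates has 10 elements.
[(Z/341Z)^× : ⟨250⟩] = 300/10 = 30.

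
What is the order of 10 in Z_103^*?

The order of 10 must divide φ(103) = 103 − 1 = 102 = 2 · 3 · 17.
Divisors of 102: 1, 2, 3, 6, 17, 34, 51, 102.
Compute 10^d (mod 103) for the divisors d until we hit 1:
10^1 ≡ 10
10^2 ≡ 100
10^3 ≡ 73
10^6 ≡ 76
10^17 ≡ 102
10^34 ≡ 1
Hence ord(10) = 34.

34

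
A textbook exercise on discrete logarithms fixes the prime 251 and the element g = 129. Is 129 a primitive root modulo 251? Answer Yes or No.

Yes

φ(251) = 251 − 1 = 250 = 2 · 5^3.
It suffices to check that the order of 129 is not a proper divisor of 250: compute 129^(250/q) for q ∈ {2, 5}.
129^125 ≡ 250 (mod 251)  [q = 2: ≢ 1 ✓]
129^50 ≡ 113 (mod 251)  [q = 5: ≢ 1 ✓]
All checks pass, so 129 has order 250 and is a primitive root modulo 251.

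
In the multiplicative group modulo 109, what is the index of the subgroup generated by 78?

The order of 78 must divide φ(109) = 109 − 1 = 108 = 2^2 · 3^3.
Divisors of 108: 1, 2, 3, 4, 6, 9, 12, 18, 27, 36, 54, 108.
Evaluate successive powers at the divisors of 108:
78^1 ≡ 78
78^2 ≡ 89
78^3 ≡ 75
78^4 ≡ 73
78^6 ≡ 66
78^9 ≡ 45
78^12 ≡ 105
78^18 ≡ 63
78^27 ≡ 1
Thus |⟨78⟩| = ord(78) = 27.
The index is φ(109) / ord(78) = 108 / 27 = 4.

4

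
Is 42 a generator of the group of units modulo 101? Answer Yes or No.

φ(101) = 101 − 1 = 100 = 2^2 · 5^2.
Test 42^(100/q) mod 101 for each prime factor q of 100:
42^50 ≡ 100 (mod 101)  [q = 2: ≢ 1 ✓]
42^20 ≡ 84 (mod 101)  [q = 5: ≢ 1 ✓]
None equal 1, so ord_101(42) = 100: 42 is a primitive root.

Yes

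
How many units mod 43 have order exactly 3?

2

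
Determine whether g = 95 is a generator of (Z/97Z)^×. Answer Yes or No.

No

φ(97) = 97 − 1 = 96 = 2^5 · 3.
An element g generates (Z/97Z)^× iff g^(96/q) ≢ 1 (mod 97) for each prime q ∈ {2, 3}.
95^48 ≡ 1 (mod 97)  [q = 2: ≡ 1 ✗]
95^32 ≡ 35 (mod 97)  [q = 3: ≢ 1 ✓]
The check at q = 2 fails, so 95 generates a proper subgroup.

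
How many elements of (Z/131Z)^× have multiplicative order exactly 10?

4

φ(131) = 131 − 1 = 130 = 2 · 5 · 13.
(Z/131Z)^× is cyclic (|G| = 130); a cyclic group of order m has exactly φ(d) elements of each order d | m, and none otherwise.
10 = 2 · 5 divides 130, and φ(10) = 4.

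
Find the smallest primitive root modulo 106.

3

φ(106) = φ(2)·φ(53) = 1·52 = 52 = 2^2 · 13.
g is a primitive root iff g^(52/q) ≢ 1 (mod 106) for each prime q ∈ {2, 13}.
g = 2: gcd(2, 106) = 2 > 1, not a unit — skip.
g = 3: 3^26 ≡ 105; 3^4 ≡ 81 — none is 1, so 3 is a primitive root.
The smallest primitive root modulo 106 is 3.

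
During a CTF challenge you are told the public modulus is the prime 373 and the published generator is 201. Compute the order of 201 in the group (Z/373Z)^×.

372

ord(201) | φ(373) = 373 − 1 = 372 = 2^2 · 3 · 31.
Divisors of 372: 1, 2, 3, 4, 6, 12, 31, 62, 93, 124, 186, 372.
Evaluate successive powers at the divisors of 372:
201^1 ≡ 201
201^2 ≡ 117
201^3 ≡ 18
201^4 ≡ 261
201^6 ≡ 324
201^12 ≡ 163
201^31 ≡ 69
201^62 ≡ 285
201^93 ≡ 269
201^124 ≡ 284
201^186 ≡ 372
201^372 ≡ 1
Therefore the multiplicative order of 201 modulo 373 is 372.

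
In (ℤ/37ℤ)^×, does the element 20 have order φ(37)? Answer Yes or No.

φ(37) = 37 − 1 = 36 = 2^2 · 3^2.
20 is a primitive root mod 37 iff 20^(φ(37)/q) ≢ 1 for every prime q | φ(37), i.e. q ∈ {2, 3}.
20^18 ≡ 36 (mod 37)  [q = 2: ≢ 1 ✓]
20^12 ≡ 26 (mod 37)  [q = 3: ≢ 1 ✓]
None equal 1, so ord_37(20) = 36: 20 is a primitive root.

Yes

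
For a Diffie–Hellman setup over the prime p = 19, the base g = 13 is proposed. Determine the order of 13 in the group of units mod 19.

The order of 13 must divide φ(19) = 19 − 1 = 18 = 2 · 3^2.
Divisors of 18: 1, 2, 3, 6, 9, 18.
Check 13^d mod 19 for each divisor in increasing order:
13^1 ≡ 13 (mod 19)
13^2 ≡ 17 (mod 19)
13^3 ≡ 12 (mod 19)
13^6 ≡ 11 (mod 19)
13^9 ≡ 18 (mod 19)
13^18 ≡ 1 (mod 19) ✓
Hence ord(13) = 18.

18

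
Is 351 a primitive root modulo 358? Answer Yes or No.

No

φ(358) = φ(2)·φ(179) = 1·178 = 178 = 2 · 89.
It suffices to check that the order of 351 is not a proper divisor of 178: compute 351^(178/q) for q ∈ {2, 89}.
351^89 ≡ 1 (mod 358)  [q = 2: ≡ 1 ✗]
351^2 ≡ 49 (mod 358)  [q = 89: ≢ 1 ✓]
Since 351^89 ≡ 1, the order of 351 divides 89 < 178, so 351 is not a primitive root.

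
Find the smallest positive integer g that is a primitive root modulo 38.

3

φ(38) = φ(2)·φ(19) = 1·18 = 18 = 2 · 3^2.
Test candidates g = 2, 3, … against the prime factors q ∈ {2, 3} of φ(38): g is a generator iff g^(18/q) ≢ 1 for every such q.
g = 2: gcd(2, 38) = 2 > 1, not a unit — skip.
g = 3: 3^9 ≡ 37; 3^6 ≡ 7 — none is 1, so 3 is a primitive root.
Hence the least primitive root of 38 is 3.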